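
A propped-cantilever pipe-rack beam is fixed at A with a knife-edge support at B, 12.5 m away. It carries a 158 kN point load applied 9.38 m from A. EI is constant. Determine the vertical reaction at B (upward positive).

Release the roller at B. Primary structure: cantilever fixed at A.
Free-end deflection of the primary structure under the applied loading (downward +):
  point load 158 at a = 9.38: Pa²(3L − a)/(6EI) = 65152/EI
Flexibility coefficient — unit upward force at B: δ_{BB} = L³/(3EI) = 651/EI.
Compatibility at B: δ_0 − R_B·δ_{BB} = 0, so R_B = 65152/651 = 100.1 kN.

R_B = 100.1 kN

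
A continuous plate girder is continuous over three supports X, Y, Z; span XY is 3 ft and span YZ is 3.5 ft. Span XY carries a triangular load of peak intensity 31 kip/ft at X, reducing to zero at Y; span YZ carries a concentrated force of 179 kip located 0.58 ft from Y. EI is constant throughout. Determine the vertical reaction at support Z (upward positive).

R_Z = 15.3 kip

Take M_Y as the redundant. Released structure: two simple spans XY and YZ with a hinge at Y.
End slopes at the hinge Y, treating each span as simply supported:
  span XY: triangular load, peak 31: 7w₀L³/(360EI) = 16.27/EI
  span YZ: point load 179 at a = 0.58: Pab(L + b)/(6LEI) = 92.68/EI
  relative rotation θ_0 = (16.27 + 92.68)/EI = 109/EI
A unit hogging moment at Y produces rotation L₁/(3EI) + L₂/(3EI) = 2.167/EI.
Slope continuity at Y: θ_0 = M_Y·2.167/EI, so M_Y = 109/2.167 = 50.29 kip·ft (hogging).
Span YZ, ΣM about Z: R_Y^{YZ}·3.5 = 522.7 + 50.29, so R_Y^{YZ} = 163.7 kip and R_Z = 179 − 163.7 = 15.3 kip.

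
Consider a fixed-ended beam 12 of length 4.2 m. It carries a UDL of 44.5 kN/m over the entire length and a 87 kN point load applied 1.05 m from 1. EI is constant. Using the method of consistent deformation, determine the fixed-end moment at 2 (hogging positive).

Take the two fixed-end moments M_1, M_2 as redundants; the released structure is the simple span 12.
On the primary (simply-supported) span, the end slopes from the loading are:
  at 1: UDL 44.5: wL³/(24EI) = 137.4/EI
  at 2: UDL 44.5: wL³/(24EI) = 137.4/EI
  at 1: point load 87 at a = 1.05: Pab(L + b)/(6LEI) = 83.93/EI
  at 2: point load 87 at a = 1.05: Pab(L + a)/(6LEI) = 59.95/EI
  θ_10 = 221.3/EI,  θ_20 = 197.3/EI
Flexibility coefficients: a unit moment at one end gives L/(3EI) there and L/(6EI) at the far end, so f₁₁ = f₂₂ = 1.4/EI and f₁₂ = f₂₁ = 0.7/EI.
Compatibility — zero rotation at each built-in end:
  1.4 M_1 + 0.7 M_2 = 221.3
  0.7 M_1 + 1.4 M_2 = 197.3
Solving the pair gives M_1 = 116.8 kN·m and M_2 = 82.54 kN·m (hogging).

M_2 = 82.54 kN·m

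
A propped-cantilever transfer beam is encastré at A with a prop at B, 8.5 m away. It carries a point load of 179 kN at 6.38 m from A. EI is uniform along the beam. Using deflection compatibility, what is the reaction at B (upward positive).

R_B = 113.4 kN

Release the roller at B. Primary structure: cantilever fixed at A.
Deflection at B on the released cantilever, summing each load's contribution:
  point load 179 at a = 6.38: Pa²(3L − a)/(6EI) = 23218/EI
Flexibility coefficient — unit upward force at B: δ_{BB} = L³/(3EI) = 204.7/EI.
The prop prevents deflection at B: R_B = δ_0/δ_{BB} = 23218/204.7 = 113.4 kN.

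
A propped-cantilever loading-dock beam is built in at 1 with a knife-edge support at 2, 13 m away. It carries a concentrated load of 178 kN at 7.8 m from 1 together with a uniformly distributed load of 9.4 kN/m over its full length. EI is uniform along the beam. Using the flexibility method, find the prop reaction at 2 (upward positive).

R_2 = 122.7 kN

Take the reaction at 2 as the redundant and release it; the primary structure is a cantilever fixed at 1.
Downward deflection at the released point 2 due to the loads:
  point load 178 at a = 7.8: Pa²(3L − a)/(6EI) = 56314/EI
  UDL 9.4: wL⁴/(8EI) = 33559/EI
  δ_0 = 89873/EI
Tip deflection under a unit load at 2: L³/(3EI) = 732.3/EI.
Compatibility at 2: δ_0 − R_2·δ_{22} = 0, so R_2 = 89873/732.3 = 122.7 kN.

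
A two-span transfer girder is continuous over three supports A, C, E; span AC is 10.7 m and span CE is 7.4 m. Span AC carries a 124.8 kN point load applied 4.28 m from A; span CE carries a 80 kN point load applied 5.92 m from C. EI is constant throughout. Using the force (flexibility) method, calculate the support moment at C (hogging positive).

Take M_C as the redundant. Released structure: two simple spans AC and CE with a hinge at C.
End slopes at the hinge C, treating each span as simply supported:
  span AC: point load 124.8 at a = 4.28: Pab(L + a)/(6LEI) = 800.1/EI
  span CE: point load 80 at a = 5.92: Pab(L + b)/(6LEI) = 140.2/EI
  relative rotation θ_0 = (800.1 + 140.2)/EI = 940.3/EI
A unit hogging moment at C produces rotation L₁/(3EI) + L₂/(3EI) = 6.033/EI.
Slope continuity at C: θ_0 = M_C·6.033/EI, so M_C = 940.3/6.033 = 155.9 kN·m (hogging).

M_C = 155.9 kN·m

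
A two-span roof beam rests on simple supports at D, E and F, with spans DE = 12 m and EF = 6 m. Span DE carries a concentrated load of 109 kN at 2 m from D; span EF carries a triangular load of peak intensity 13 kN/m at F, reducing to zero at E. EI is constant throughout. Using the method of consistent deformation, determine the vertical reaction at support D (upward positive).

Take M_E as the redundant. Released structure: two simple spans DE and EF with a hinge at E.
Rotations at E on the released spans (each span's end-slope, ×1/EI):
  span DE: point load 109 at a = 2: Pab(L + a)/(6LEI) = 423.9/EI
  span EF: triangular load, peak 13: 7w₀L³/(360EI) = 54.6/EI
  relative rotation θ_0 = (423.9 + 54.6)/EI = 478.5/EI
A unit hogging moment at E produces rotation L₁/(3EI) + L₂/(3EI) = 6/EI.
Slope continuity at E: θ_0 = M_E·6/EI, so M_E = 478.5/6 = 79.75 kN·m (hogging).
Span DE, ΣM about D with M_E applied at E: R_E^{DE}·12 = 218 + 79.75, so R_E^{DE} = 24.81 kN and R_D = 109 − 24.81 = 84.19 kN.

R_D = 84.19 kN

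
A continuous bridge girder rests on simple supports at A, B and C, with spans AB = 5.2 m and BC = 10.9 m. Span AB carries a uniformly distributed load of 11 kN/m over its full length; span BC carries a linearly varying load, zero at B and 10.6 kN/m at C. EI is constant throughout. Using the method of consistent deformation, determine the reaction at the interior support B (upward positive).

R_B = 65.4 kN

Insert a hinge at B; M_B is the redundant, and each span becomes simply supported.
Rotations at B on the released spans (each span's end-slope, ×1/EI):
  span AB: UDL 11: wL³/(24EI) = 64.45/EI
  span BC: triangular load, peak 10.6: 7w₀L³/(360EI) = 266.9/EI
  relative rotation θ_0 = (64.45 + 266.9)/EI = 331.4/EI
A unit hogging moment at B produces rotation L₁/(3EI) + L₂/(3EI) = 5.367/EI.
Compatibility: M_B·(L₁+L₂)/(3EI) = θ_0, giving M_B = 61.75 kN·m (hogging).
Span AB, ΣM about A with M_B applied at B: R_B^{AB}·5.2 = 148.7 + 61.75, so R_B^{AB} = 40.47 kN and R_A = 57.2 − 40.47 = 16.73 kN.
Span BC, ΣM about C: R_B^{BC}·10.9 = 209.9 + 61.75, so R_B^{BC} = 24.92 kN and R_C = 57.77 − 24.92 = 32.85 kN.
R_B = 40.47 + 24.92 = 65.4 kN.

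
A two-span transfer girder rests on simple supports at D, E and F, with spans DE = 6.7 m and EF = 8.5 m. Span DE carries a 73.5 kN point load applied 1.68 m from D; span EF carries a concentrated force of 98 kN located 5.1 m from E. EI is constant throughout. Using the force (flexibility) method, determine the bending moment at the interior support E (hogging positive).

M_E = 103.8 kN·m

Insert a hinge at E; M_E is the redundant, and each span becomes simply supported.
End slopes at the hinge E, treating each span as simply supported:
  span DE: point load 73.5 at a = 1.68: Pab(L + a)/(6LEI) = 129.2/EI
  span EF: point load 98 at a = 5.1: Pab(L + b)/(6LEI) = 396.5/EI
  relative rotation θ_0 = (129.2 + 396.5)/EI = 525.7/EI
A unit hogging moment at E produces rotation L₁/(3EI) + L₂/(3EI) = 5.067/EI.
Compatibility: M_E·(L₁+L₂)/(3EI) = θ_0, giving M_E = 103.8 kN·m (hogging).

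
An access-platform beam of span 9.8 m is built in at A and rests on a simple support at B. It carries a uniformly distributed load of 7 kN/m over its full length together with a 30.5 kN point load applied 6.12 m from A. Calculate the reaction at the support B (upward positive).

R_B = 39.85 kN

Remove the prop at B; the released (primary) structure is a cantilever built in at A.
Downward deflection at the released point B due to the loads:
  UDL 7: wL⁴/(8EI) = 8071/EI
  point load 30.5 at a = 6.12: Pa²(3L − a)/(6EI) = 4432/EI
  δ_0 = 12503/EI
Flexibility coefficient — unit upward force at B: δ_{BB} = L³/(3EI) = 313.7/EI.
The prop prevents deflection at B: R_B = δ_0/δ_{BB} = 12503/313.7 = 39.85 kN.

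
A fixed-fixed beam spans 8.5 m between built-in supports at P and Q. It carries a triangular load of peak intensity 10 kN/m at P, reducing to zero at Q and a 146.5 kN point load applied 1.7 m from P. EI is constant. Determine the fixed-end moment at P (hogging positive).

M_P = 195.5 kN·m

Take the two fixed-end moments M_P, M_Q as redundants; the released structure is the simple span PQ.
Simple-span end rotations at P and Q under the given loads:
  at P: triangular load, peak 10: w₀L³/(45EI) = 136.5/EI
  at Q: triangular load, peak 10: 7w₀L³/(360EI) = 119.4/EI
  at P: point load 146.5 at a = 1.7: Pab(L + b)/(6LEI) = 508.1/EI
  at Q: point load 146.5 at a = 1.7: Pab(L + a)/(6LEI) = 338.7/EI
  θ_P0 = 644.5/EI,  θ_Q0 = 458.1/EI
Flexibility coefficients: a unit moment at one end gives L/(3EI) there and L/(6EI) at the far end, so f₁₁ = f₂₂ = 2.833/EI and f₁₂ = f₂₁ = 1.417/EI.
Compatibility — zero rotation at each built-in end:
  2.833 M_P + 1.417 M_Q = 644.5
  1.417 M_P + 2.833 M_Q = 458.1
Solving the pair gives M_P = 195.5 kN·m and M_Q = 63.93 kN·m (hogging).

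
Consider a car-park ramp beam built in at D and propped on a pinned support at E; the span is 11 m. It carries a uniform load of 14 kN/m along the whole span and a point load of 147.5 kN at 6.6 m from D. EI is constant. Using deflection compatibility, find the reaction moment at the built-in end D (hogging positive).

M_D = 484.3 kN·m

Remove the prop at E; the released (primary) structure is a cantilever built in at D.
Primary-structure tip deflection at E by superposition:
  UDL 14: wL⁴/(8EI) = 25622/EI
  point load 147.5 at a = 6.6: Pa²(3L − a)/(6EI) = 28270/EI
  δ_0 = 53892/EI
Tip deflection under a unit load at E: L³/(3EI) = 443.7/EI.
Compatibility at E: δ_0 − R_E·δ_{EE} = 0, so R_E = 53892/443.7 = 121.5 kN.
Moment equilibrium about D: M_D = Σ(load moments about D) − R_E·L = 1820 − 121.5×11 = 484.3 kN·m.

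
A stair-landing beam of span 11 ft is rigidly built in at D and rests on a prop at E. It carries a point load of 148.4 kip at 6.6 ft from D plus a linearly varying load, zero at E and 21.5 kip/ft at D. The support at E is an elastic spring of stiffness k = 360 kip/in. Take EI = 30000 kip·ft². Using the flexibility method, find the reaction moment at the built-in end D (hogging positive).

M_D = 462.6 kip·ft

Take the reaction at E as the redundant and release it; the primary structure is a cantilever fixed at D.
Downward deflection at the released point E due to the loads:
  point load 148.4 at a = 6.6: Pa²(3L − a)/(6EI) = 28443/EI
  triangular load, peak 21.5 at the fixed end: w₀L⁴/(30EI) = 10493/EI
  δ_0 = 38936/EI
Tip deflection under a unit load at E: L³/(3EI) = 443.7/EI.
With EI = 30000 kip·ft²: δ_0 = 1.2979 ft and δ_{EE} = 0.014789 ft/kip.
Compatibility — the spring shortens by R_E/k under the reaction it provides: δ_0 − R_E·δ_{EE} = R_E/k. With 1/k = 1/(360×12) ft/kip = 0.000231 ft/kip, R_E = δ_0 / (δ_{EE} + 1/k) = 1.2979 / (0.014789 + 0.000231) = 86.41 kip.
Moment equilibrium about D: M_D = Σ(load moments about D) − R_E·L = 1413 − 86.41×11 = 462.6 kip·ft.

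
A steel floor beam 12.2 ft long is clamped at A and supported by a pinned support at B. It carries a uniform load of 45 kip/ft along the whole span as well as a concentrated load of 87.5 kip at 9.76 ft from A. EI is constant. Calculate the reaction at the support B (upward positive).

R_B = 267.5 kip

Remove the prop at B; the released (primary) structure is a cantilever built in at A.
Deflection at B on the released cantilever, summing each load's contribution:
  UDL 45: wL⁴/(8EI) = 124613/EI
  point load 87.5 at a = 9.76: Pa²(3L − a)/(6EI) = 37285/EI
  δ_0 = 161898/EI
Flexibility coefficient — unit upward force at B: δ_{BB} = L³/(3EI) = 605.3/EI.
The prop prevents deflection at B: R_B = δ_0/δ_{BB} = 161898/605.3 = 267.5 kip.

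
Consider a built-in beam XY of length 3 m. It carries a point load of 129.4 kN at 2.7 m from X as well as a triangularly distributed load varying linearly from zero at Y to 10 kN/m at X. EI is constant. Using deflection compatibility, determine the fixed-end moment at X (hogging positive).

M_X = 7.994 kN·m

Release both end moments; the primary structure is a simply-supported span XY with redundants M_X and M_Y.
Simple-span end rotations at X and Y under the given loads:
  at X: point load 129.4 at a = 2.7: Pab(L + b)/(6LEI) = 19.22/EI
  at Y: point load 129.4 at a = 2.7: Pab(L + a)/(6LEI) = 33.19/EI
  at X: triangular load, peak 10: w₀L³/(45EI) = 6/EI
  at Y: triangular load, peak 10: 7w₀L³/(360EI) = 5.25/EI
  θ_X0 = 25.22/EI,  θ_Y0 = 38.44/EI
Flexibility coefficients: a unit moment at one end gives L/(3EI) there and L/(6EI) at the far end, so f₁₁ = f₂₂ = 1/EI and f₁₂ = f₂₁ = 0.5/EI.
Compatibility — zero rotation at each built-in end:
  1 M_X + 0.5 M_Y = 25.22
  0.5 M_X + 1 M_Y = 38.44
Solving the pair gives M_X = 7.994 kN·m and M_Y = 34.44 kN·m (hogging).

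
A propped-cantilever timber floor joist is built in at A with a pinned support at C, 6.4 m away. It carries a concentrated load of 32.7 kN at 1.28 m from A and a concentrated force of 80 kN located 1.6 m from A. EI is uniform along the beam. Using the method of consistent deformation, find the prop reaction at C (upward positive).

R_C = 8.706 kN

Remove the prop at C; the released (primary) structure is a cantilever built in at A.
Free-end deflection of the primary structure under the applied loading (downward +):
  point load 32.7 at a = 1.28: Pa²(3L − a)/(6EI) = 160/EI
  point load 80 at a = 1.6: Pa²(3L − a)/(6EI) = 600.7/EI
  δ_0 = 760.8/EI
Tip deflection under a unit load at C: L³/(3EI) = 87.38/EI.
Compatibility at C: δ_0 − R_C·δ_{CC} = 0, so R_C = 760.8/87.38 = 8.706 kN.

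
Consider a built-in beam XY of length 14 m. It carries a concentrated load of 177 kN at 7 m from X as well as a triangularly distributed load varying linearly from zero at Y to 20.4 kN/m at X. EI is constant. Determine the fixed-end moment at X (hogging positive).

M_X = 509.7 kN·m

Take the two fixed-end moments M_X, M_Y as redundants; the released structure is the simple span XY.
On the primary (simply-supported) span, the end slopes from the loading are:
  at X: point load 177 at a = 7: Pab(L + b)/(6LEI) = 2168/EI
  at Y: point load 177 at a = 7: Pab(L + a)/(6LEI) = 2168/EI
  at X: triangular load, peak 20.4: w₀L³/(45EI) = 1244/EI
  at Y: triangular load, peak 20.4: 7w₀L³/(360EI) = 1088/EI
  θ_X0 = 3412/EI,  θ_Y0 = 3257/EI
Flexibility coefficients: a unit moment at one end gives L/(3EI) there and L/(6EI) at the far end, so f₁₁ = f₂₂ = 4.667/EI and f₁₂ = f₂₁ = 2.333/EI.
Compatibility — zero rotation at each built-in end:
  4.667 M_X + 2.333 M_Y = 3412
  2.333 M_X + 4.667 M_Y = 3257
Solving the pair gives M_X = 509.7 kN·m and M_Y = 443 kN·m (hogging).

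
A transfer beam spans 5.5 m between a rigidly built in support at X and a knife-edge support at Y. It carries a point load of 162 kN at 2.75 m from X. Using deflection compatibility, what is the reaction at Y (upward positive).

Choose R_Y as the redundant. The primary structure is the cantilever fixed at X.
Deflection at Y on the released cantilever, summing each load's contribution:
  point load 162 at a = 2.75: Pa²(3L − a)/(6EI) = 2808/EI
Flexibility coefficient — unit upward force at Y: δ_{YY} = L³/(3EI) = 55.46/EI.
The prop prevents deflection at Y: R_Y = δ_0/δ_{YY} = 2808/55.46 = 50.62 kN.

R_Y = 50.62 kN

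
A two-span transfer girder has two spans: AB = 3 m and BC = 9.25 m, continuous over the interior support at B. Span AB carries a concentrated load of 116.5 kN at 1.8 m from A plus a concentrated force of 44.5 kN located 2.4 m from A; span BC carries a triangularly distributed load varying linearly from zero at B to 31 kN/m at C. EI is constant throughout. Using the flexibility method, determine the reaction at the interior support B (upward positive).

Insert a hinge at B; M_B is the redundant, and each span becomes simply supported.
Discontinuity in slope at B on the released structure — sum the simple-span end rotations:
  span AB: point load 116.5 at a = 1.8: Pab(L + a)/(6LEI) = 67.1/EI
  span AB: point load 44.5 at a = 2.4: Pab(L + a)/(6LEI) = 19.22/EI
  span BC: triangular load, peak 31: 7w₀L³/(360EI) = 477.1/EI
  relative rotation θ_0 = (86.33 + 477.1)/EI = 563.4/EI
A unit hogging moment at B produces rotation L₁/(3EI) + L₂/(3EI) = 4.083/EI.
Slope continuity at B: θ_0 = M_B·4.083/EI, so M_B = 563.4/4.083 = 138 kN·m (hogging).
Span AB, ΣM about A with M_B applied at B: R_B^{AB}·3 = 316.5 + 138, so R_B^{AB} = 151.5 kN and R_A = 161 − 151.5 = 9.508 kN.
Span BC, ΣM about C: R_B^{BC}·9.25 = 442.1 + 138, so R_B^{BC} = 62.71 kN and R_C = 143.4 − 62.71 = 80.67 kN.
R_B = 151.5 + 62.71 = 214.2 kN.

R_B = 214.2 kN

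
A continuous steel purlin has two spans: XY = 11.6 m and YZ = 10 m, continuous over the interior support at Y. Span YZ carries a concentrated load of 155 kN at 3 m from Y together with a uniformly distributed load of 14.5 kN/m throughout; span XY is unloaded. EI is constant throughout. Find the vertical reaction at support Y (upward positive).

Take M_Y as the redundant. Released structure: two simple spans XY and YZ with a hinge at Y.
Rotations at Y on the released spans (each span's end-slope, ×1/EI):
  span YZ: point load 155 at a = 3: Pab(L + b)/(6LEI) = 922.2/EI
  span YZ: UDL 14.5: wL³/(24EI) = 604.2/EI
  relative rotation θ_0 = (0 + 1526)/EI = 1526/EI
A unit hogging moment at Y produces rotation L₁/(3EI) + L₂/(3EI) = 7.2/EI.
Slope continuity at Y: θ_0 = M_Y·7.2/EI, so M_Y = 1526/7.2 = 212 kN·m (hogging).
Span XY, ΣM about X with M_Y applied at Y: R_Y^{XY}·11.6 = 0 + 212, so R_Y^{XY} = 18.28 kN and R_X = 0 − 18.28 = -18.28 kN.
Span YZ, ΣM about Z: R_Y^{YZ}·10 = 1810 + 212, so R_Y^{YZ} = 202.2 kN and R_Z = 300 − 202.2 = 97.8 kN.
R_Y = 18.28 + 202.2 = 220.5 kN.

R_Y = 220.5 kN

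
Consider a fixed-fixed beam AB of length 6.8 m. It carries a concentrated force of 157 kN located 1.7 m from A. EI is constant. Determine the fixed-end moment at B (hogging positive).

M_B = 50.04 kN·m

Take the two fixed-end moments M_A, M_B as redundants; the released structure is the simple span AB.
End rotations of the released simple span under the applied load (×1/EI):
  at A: point load 157 at a = 1.7: Pab(L + b)/(6LEI) = 397/EI
  at B: point load 157 at a = 1.7: Pab(L + a)/(6LEI) = 283.6/EI
  θ_A0 = 397/EI,  θ_B0 = 283.6/EI
Flexibility coefficients: a unit moment at one end gives L/(3EI) there and L/(6EI) at the far end, so f₁₁ = f₂₂ = 2.267/EI and f₁₂ = f₂₁ = 1.133/EI.
Compatibility — zero rotation at each built-in end:
  2.267 M_A + 1.133 M_B = 397
  1.133 M_A + 2.267 M_B = 283.6
Solving the pair gives M_A = 150.1 kN·m and M_B = 50.04 kN·m (hogging).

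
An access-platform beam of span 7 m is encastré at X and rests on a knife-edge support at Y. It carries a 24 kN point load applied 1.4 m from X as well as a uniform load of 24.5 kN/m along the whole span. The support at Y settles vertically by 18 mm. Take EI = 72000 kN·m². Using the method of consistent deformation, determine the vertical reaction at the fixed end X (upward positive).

R_X = 141.2 kN

Remove the prop at Y; the released (primary) structure is a cantilever built in at X.
Downward deflection at the released point Y due to the loads:
  point load 24 at a = 1.4: Pa²(3L − a)/(6EI) = 153.7/EI
  UDL 24.5: wL⁴/(8EI) = 7353/EI
  δ_0 = 7507/EI
Tip deflection under a unit load at Y: L³/(3EI) = 114.3/EI.
With EI = 72000 kN·m²: δ_0 = 0.10426 m and δ_{YY} = 0.001588 m/kN.
Compatibility — the beam at Y must follow the support down by 0.018 m: δ_0 − R_Y·δ_{YY} = 0.018, so R_Y = (0.10426 − 0.018)/0.001588 = 54.32 kN.
Vertical equilibrium: R_X = ΣP − R_Y = 195.5 − 54.32 = 141.2 kN.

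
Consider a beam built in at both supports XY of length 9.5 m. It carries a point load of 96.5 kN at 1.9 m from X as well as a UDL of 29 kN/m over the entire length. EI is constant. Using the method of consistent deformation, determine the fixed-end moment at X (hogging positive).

M_X = 335.4 kN·m

Take the two fixed-end moments M_X, M_Y as redundants; the released structure is the simple span XY.
End rotations of the released simple span under the applied load (×1/EI):
  at X: point load 96.5 at a = 1.9: Pab(L + b)/(6LEI) = 418/EI
  at Y: point load 96.5 at a = 1.9: Pab(L + a)/(6LEI) = 278.7/EI
  at X: UDL 29: wL³/(24EI) = 1036/EI
  at Y: UDL 29: wL³/(24EI) = 1036/EI
  θ_X0 = 1454/EI,  θ_Y0 = 1315/EI
Flexibility coefficients: a unit moment at one end gives L/(3EI) there and L/(6EI) at the far end, so f₁₁ = f₂₂ = 3.167/EI and f₁₂ = f₂₁ = 1.583/EI.
Compatibility — zero rotation at each built-in end:
  3.167 M_X + 1.583 M_Y = 1454
  1.583 M_X + 3.167 M_Y = 1315
Solving the pair gives M_X = 335.4 kN·m and M_Y = 247.4 kN·m (hogging).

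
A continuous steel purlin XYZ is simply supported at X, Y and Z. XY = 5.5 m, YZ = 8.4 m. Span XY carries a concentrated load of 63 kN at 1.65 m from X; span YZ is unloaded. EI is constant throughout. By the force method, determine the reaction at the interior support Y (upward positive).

R_Y = 24.53 kN

Release continuity at Y by inserting a hinge; the redundant is the internal moment M_Y. The primary structure is two simply-supported spans XY and YZ.
Discontinuity in slope at Y on the released structure — sum the simple-span end rotations:
  span XY: point load 63 at a = 1.65: Pab(L + a)/(6LEI) = 86.71/EI
  relative rotation θ_0 = (86.71 + 0)/EI = 86.71/EI
A unit hogging moment at Y produces rotation L₁/(3EI) + L₂/(3EI) = 4.633/EI.
Compatibility: M_Y·(L₁+L₂)/(3EI) = θ_0, giving M_Y = 18.71 kN·m (hogging).
Span XY, ΣM about X with M_Y applied at Y: R_Y^{XY}·5.5 = 104 + 18.71, so R_Y^{XY} = 22.3 kN and R_X = 63 − 22.3 = 40.7 kN.
Span YZ, ΣM about Z: R_Y^{YZ}·8.4 = 0 + 18.71, so R_Y^{YZ} = 2.228 kN and R_Z = 0 − 2.228 = -2.228 kN.
R_Y = 22.3 + 2.228 = 24.53 kN.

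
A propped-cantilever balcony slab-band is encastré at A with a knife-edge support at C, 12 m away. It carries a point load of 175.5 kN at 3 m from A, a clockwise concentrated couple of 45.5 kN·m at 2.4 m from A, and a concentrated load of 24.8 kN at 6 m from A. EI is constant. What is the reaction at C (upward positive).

R_C = 24.88 kN

Take the reaction at C as the redundant and release it; the primary structure is a cantilever fixed at A.
Primary-structure tip deflection at C by superposition:
  point load 175.5 at a = 3: Pa²(3L − a)/(6EI) = 8687/EI
  clockwise couple 45.5 at a = 2.4: M₀a(2L − a)/(2EI) = 1179/EI
  point load 24.8 at a = 6: Pa²(3L − a)/(6EI) = 4464/EI
  δ_0 = 14331/EI
Flexibility coefficient — unit upward force at C: δ_{CC} = L³/(3EI) = 576/EI.
The prop prevents deflection at C: R_C = δ_0/δ_{CC} = 14331/576 = 24.88 kN.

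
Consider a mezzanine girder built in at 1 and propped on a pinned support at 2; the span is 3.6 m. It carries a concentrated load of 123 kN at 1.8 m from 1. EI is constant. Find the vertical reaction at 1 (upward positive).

Remove the prop at 2; the released (primary) structure is a cantilever built in at 1.
Downward deflection at the released point 2 due to the loads:
  point load 123 at a = 1.8: Pa²(3L − a)/(6EI) = 597.8/EI
Flexibility coefficient — unit upward force at 2: δ_{22} = L³/(3EI) = 15.55/EI.
Compatibility at 2: δ_0 − R_2·δ_{22} = 0, so R_2 = 597.8/15.55 = 38.44 kN.
Vertical equilibrium: R_1 = ΣP − R_2 = 123 − 38.44 = 84.56 kN.

R_1 = 84.56 kN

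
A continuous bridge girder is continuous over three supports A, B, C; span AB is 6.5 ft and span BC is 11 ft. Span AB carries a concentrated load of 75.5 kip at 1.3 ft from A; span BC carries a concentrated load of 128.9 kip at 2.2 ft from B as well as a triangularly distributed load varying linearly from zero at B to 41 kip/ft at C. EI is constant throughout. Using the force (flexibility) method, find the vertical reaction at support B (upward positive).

R_B = 273.6 kip

Take M_B as the redundant. Released structure: two simple spans AB and BC with a hinge at B.
Rotations at B on the released spans (each span's end-slope, ×1/EI):
  span AB: point load 75.5 at a = 1.3: Pab(L + a)/(6LEI) = 102.1/EI
  span BC: point load 128.9 at a = 2.2: Pab(L + b)/(6LEI) = 748.7/EI
  span BC: triangular load, peak 41: 7w₀L³/(360EI) = 1061/EI
  relative rotation θ_0 = (102.1 + 1810)/EI = 1912/EI
A unit hogging moment at B produces rotation L₁/(3EI) + L₂/(3EI) = 5.833/EI.
Slope continuity at B: θ_0 = M_B·5.833/EI, so M_B = 1912/5.833 = 327.7 kip·ft (hogging).
Span AB, ΣM about A with M_B applied at B: R_B^{AB}·6.5 = 98.15 + 327.7, so R_B^{AB} = 65.52 kip and R_A = 75.5 − 65.52 = 9.978 kip.
Span BC, ΣM about C: R_B^{BC}·11 = 1961 + 327.7, so R_B^{BC} = 208.1 kip and R_C = 354.4 − 208.1 = 146.3 kip.
R_B = 65.52 + 208.1 = 273.6 kip.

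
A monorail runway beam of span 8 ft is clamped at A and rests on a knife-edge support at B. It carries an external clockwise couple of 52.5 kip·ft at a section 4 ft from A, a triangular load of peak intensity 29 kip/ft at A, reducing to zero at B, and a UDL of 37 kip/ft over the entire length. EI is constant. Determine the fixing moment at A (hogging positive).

Remove the prop at B; the released (primary) structure is a cantilever built in at A.
Deflection at B on the released cantilever, summing each load's contribution:
  clockwise couple 52.5 at a = 4: M₀a(2L − a)/(2EI) = 1260/EI
  triangular load, peak 29 at the fixed end: w₀L⁴/(30EI) = 3959/EI
  UDL 37: wL⁴/(8EI) = 18944/EI
  δ_0 = 24163/EI
Tip deflection under a unit load at B: L³/(3EI) = 170.7/EI.
Compatibility at B: δ_0 − R_B·δ_{BB} = 0, so R_B = 24163/170.7 = 141.6 kip.
Moment equilibrium about A: M_A = Σ(load moments about A) − R_B·L = 1546 − 141.6×8 = 413.2 kip·ft.

M_A = 413.2 kip·ft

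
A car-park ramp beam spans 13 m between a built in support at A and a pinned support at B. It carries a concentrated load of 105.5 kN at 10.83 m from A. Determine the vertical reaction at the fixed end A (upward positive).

Release the roller at B. Primary structure: cantilever fixed at A.
Deflection at B on the released cantilever, summing each load's contribution:
  point load 105.5 at a = 10.83: Pa²(3L − a)/(6EI) = 58096/EI
Flexibility coefficient — unit upward force at B: δ_{BB} = L³/(3EI) = 732.3/EI.
The prop prevents deflection at B: R_B = δ_0/δ_{BB} = 58096/732.3 = 79.33 kN.
Vertical equilibrium: R_A = ΣP − R_B = 105.5 − 79.33 = 26.17 kN.

R_A = 26.17 kN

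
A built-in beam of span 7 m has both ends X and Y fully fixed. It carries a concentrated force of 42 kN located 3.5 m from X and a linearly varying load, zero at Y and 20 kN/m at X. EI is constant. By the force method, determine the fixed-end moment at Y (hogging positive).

Release both end moments; the primary structure is a simply-supported span XY with redundants M_X and M_Y.
On the primary (simply-supported) span, the end slopes from the loading are:
  at X: point load 42 at a = 3.5: Pab(L + b)/(6LEI) = 128.6/EI
  at Y: point load 42 at a = 3.5: Pab(L + a)/(6LEI) = 128.6/EI
  at X: triangular load, peak 20: w₀L³/(45EI) = 152.4/EI
  at Y: triangular load, peak 20: 7w₀L³/(360EI) = 133.4/EI
  θ_X0 = 281.1/EI,  θ_Y0 = 262/EI
Flexibility coefficients: a unit moment at one end gives L/(3EI) there and L/(6EI) at the far end, so f₁₁ = f₂₂ = 2.333/EI and f₁₂ = f₂₁ = 1.167/EI.
Compatibility — zero rotation at each built-in end:
  2.333 M_X + 1.167 M_Y = 281.1
  1.167 M_X + 2.333 M_Y = 262
Solving the pair gives M_X = 85.75 kN·m and M_Y = 69.42 kN·m (hogging).

M_Y = 69.42 kN·m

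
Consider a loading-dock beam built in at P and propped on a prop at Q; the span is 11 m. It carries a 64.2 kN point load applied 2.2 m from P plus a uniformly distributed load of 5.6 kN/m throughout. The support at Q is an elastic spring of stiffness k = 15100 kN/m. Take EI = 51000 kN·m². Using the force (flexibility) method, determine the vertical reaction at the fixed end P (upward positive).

Take the reaction at Q as the redundant and release it; the primary structure is a cantilever fixed at P.
Deflection at Q on the released cantilever, summing each load's contribution:
  point load 64.2 at a = 2.2: Pa²(3L − a)/(6EI) = 1595/EI
  UDL 5.6: wL⁴/(8EI) = 10249/EI
  δ_0 = 11844/EI
Flexibility coefficient — unit upward force at Q: δ_{QQ} = L³/(3EI) = 443.7/EI.
With EI = 51000 kN·m²: δ_0 = 0.23223 m and δ_{QQ} = 0.008699 m/kN.
Compatibility — the spring shortens by R_Q/k under the reaction it provides: δ_0 − R_Q·δ_{QQ} = R_Q/k. With 1/k = 0.000066 m/kN, R_Q = δ_0 / (δ_{QQ} + 1/k) = 0.23223 / (0.008699 + 0.000066) = 26.49 kN.
Vertical equilibrium: R_P = ΣP − R_Q = 125.8 − 26.49 = 99.31 kN.

R_P = 99.31 kN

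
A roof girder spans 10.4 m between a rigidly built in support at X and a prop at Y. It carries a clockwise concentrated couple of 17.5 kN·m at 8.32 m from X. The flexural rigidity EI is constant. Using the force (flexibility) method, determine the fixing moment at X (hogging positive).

Choose R_Y as the redundant. The primary structure is the cantilever fixed at X.
Free-end deflection of the primary structure under the applied loading (downward +):
  clockwise couple 17.5 at a = 8.32: M₀a(2L − a)/(2EI) = 908.5/EI
Tip deflection under a unit load at Y: L³/(3EI) = 375/EI.
The prop prevents deflection at Y: R_Y = δ_0/δ_{YY} = 908.5/375 = 2.423 kN.
Moment equilibrium about X: M_X = Σ(load moments about X) − R_Y·L = 17.5 − 2.423×10.4 = -7.7 kN·m.

M_X = -7.7 kN·m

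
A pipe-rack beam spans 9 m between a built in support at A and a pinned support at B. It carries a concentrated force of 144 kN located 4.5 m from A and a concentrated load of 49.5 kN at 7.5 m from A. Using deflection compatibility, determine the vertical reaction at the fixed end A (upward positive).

R_A = 111.3 kN

Take the reaction at B as the redundant and release it; the primary structure is a cantilever fixed at A.
Deflection at B on the released cantilever, summing each load's contribution:
  point load 144 at a = 4.5: Pa²(3L − a)/(6EI) = 10935/EI
  point load 49.5 at a = 7.5: Pa²(3L − a)/(6EI) = 9049/EI
  δ_0 = 19984/EI
Tip deflection under a unit load at B: L³/(3EI) = 243/EI.
The prop prevents deflection at B: R_B = δ_0/δ_{BB} = 19984/243 = 82.24 kN.
Vertical equilibrium: R_A = ΣP − R_B = 193.5 − 82.24 = 111.3 kN.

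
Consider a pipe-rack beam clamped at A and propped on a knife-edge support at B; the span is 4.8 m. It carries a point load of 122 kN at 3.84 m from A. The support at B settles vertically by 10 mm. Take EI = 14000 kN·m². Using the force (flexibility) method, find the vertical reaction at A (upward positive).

R_A = 39.91 kN

Release the roller at B. Primary structure: cantilever fixed at A.
Downward deflection at the released point B due to the loads:
  point load 122 at a = 3.84: Pa²(3L − a)/(6EI) = 3166/EI
Flexibility coefficient — unit upward force at B: δ_{BB} = L³/(3EI) = 36.86/EI.
With EI = 14000 kN·m²: δ_0 = 0.22616 m and δ_{BB} = 0.002633 m/kN.
Compatibility — the beam at B must follow the support down by 0.01 m: δ_0 − R_B·δ_{BB} = 0.01, so R_B = (0.22616 − 0.01)/0.002633 = 82.09 kN.
Vertical equilibrium: R_A = ΣP − R_B = 122 − 82.09 = 39.91 kN.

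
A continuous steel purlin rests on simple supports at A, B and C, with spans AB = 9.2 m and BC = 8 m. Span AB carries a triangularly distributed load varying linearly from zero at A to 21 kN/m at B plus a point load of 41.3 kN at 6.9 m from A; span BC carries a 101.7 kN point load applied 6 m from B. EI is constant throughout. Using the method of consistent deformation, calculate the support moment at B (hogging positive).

M_B = 141.1 kN·m

Insert a hinge at B; M_B is the redundant, and each span becomes simply supported.
Discontinuity in slope at B on the released structure — sum the simple-span end rotations:
  span AB: triangular load, peak 21: w₀L³/(45EI) = 363.4/EI
  span AB: point load 41.3 at a = 6.9: Pab(L + a)/(6LEI) = 191.2/EI
  span BC: point load 101.7 at a = 6: Pab(L + b)/(6LEI) = 254.2/EI
  relative rotation θ_0 = (554.6 + 254.2)/EI = 808.8/EI
A unit hogging moment at B produces rotation L₁/(3EI) + L₂/(3EI) = 5.733/EI.
Slope continuity at B: θ_0 = M_B·5.733/EI, so M_B = 808.8/5.733 = 141.1 kN·m (hogging).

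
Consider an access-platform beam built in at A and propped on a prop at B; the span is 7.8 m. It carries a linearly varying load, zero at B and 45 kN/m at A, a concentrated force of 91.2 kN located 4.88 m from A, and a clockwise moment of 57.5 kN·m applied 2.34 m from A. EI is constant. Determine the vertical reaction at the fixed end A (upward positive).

Take the reaction at B as the redundant and release it; the primary structure is a cantilever fixed at A.
Free-end deflection of the primary structure under the applied loading (downward +):
  triangular load, peak 45 at the fixed end: w₀L⁴/(30EI) = 5552/EI
  point load 91.2 at a = 4.88: Pa²(3L − a)/(6EI) = 6704/EI
  clockwise couple 57.5 at a = 2.34: M₀a(2L − a)/(2EI) = 892.1/EI
  δ_0 = 13148/EI
Tip deflection under a unit load at B: L³/(3EI) = 158.2/EI.
Compatibility at B: δ_0 − R_B·δ_{BB} = 0, so R_B = 13148/158.2 = 83.12 kN.
Vertical equilibrium: R_A = ΣP − R_B = 266.7 − 83.12 = 183.6 kN.

R_A = 183.6 kN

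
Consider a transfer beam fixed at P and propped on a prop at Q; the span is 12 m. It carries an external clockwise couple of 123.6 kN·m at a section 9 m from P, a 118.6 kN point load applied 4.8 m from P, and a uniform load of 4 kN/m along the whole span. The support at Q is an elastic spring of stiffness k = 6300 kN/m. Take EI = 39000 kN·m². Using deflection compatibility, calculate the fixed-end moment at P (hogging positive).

Remove the prop at Q; the released (primary) structure is a cantilever built in at P.
Downward deflection at the released point Q due to the loads:
  clockwise couple 123.6 at a = 9: M₀a(2L − a)/(2EI) = 8343/EI
  point load 118.6 at a = 4.8: Pa²(3L − a)/(6EI) = 14209/EI
  UDL 4: wL⁴/(8EI) = 10368/EI
  δ_0 = 32920/EI
Flexibility coefficient — unit upward force at Q: δ_{QQ} = L³/(3EI) = 576/EI.
With EI = 39000 kN·m²: δ_0 = 0.84411 m and δ_{QQ} = 0.014769 m/kN.
Compatibility — the spring shortens by R_Q/k under the reaction it provides: δ_0 − R_Q·δ_{QQ} = R_Q/k. With 1/k = 0.000159 m/kN, R_Q = δ_0 / (δ_{QQ} + 1/k) = 0.84411 / (0.014769 + 0.000159) = 56.55 kN.
Moment equilibrium about P: M_P = Σ(load moments about P) − R_Q·L = 980.9 − 56.55×12 = 302.3 kN·m.

M_P = 302.3 kN·m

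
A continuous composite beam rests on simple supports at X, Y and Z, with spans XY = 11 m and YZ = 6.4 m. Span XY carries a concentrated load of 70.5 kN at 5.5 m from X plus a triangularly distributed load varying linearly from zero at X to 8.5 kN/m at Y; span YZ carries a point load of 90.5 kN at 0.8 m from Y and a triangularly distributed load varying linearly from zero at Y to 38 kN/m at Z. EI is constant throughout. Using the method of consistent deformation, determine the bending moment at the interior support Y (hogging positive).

M_Y = 190.5 kN·m

Insert a hinge at Y; M_Y is the redundant, and each span becomes simply supported.
Rotations at Y on the released spans (each span's end-slope, ×1/EI):
  span XY: point load 70.5 at a = 5.5: Pab(L + a)/(6LEI) = 533.2/EI
  span XY: triangular load, peak 8.5: w₀L³/(45EI) = 251.4/EI
  span YZ: point load 90.5 at a = 0.8: Pab(L + b)/(6LEI) = 126.7/EI
  span YZ: triangular load, peak 38: 7w₀L³/(360EI) = 193.7/EI
  relative rotation θ_0 = (784.6 + 320.4)/EI = 1105/EI
A unit hogging moment at Y produces rotation L₁/(3EI) + L₂/(3EI) = 5.8/EI.
Slope continuity at Y: θ_0 = M_Y·5.8/EI, so M_Y = 1105/5.8 = 190.5 kN·m (hogging).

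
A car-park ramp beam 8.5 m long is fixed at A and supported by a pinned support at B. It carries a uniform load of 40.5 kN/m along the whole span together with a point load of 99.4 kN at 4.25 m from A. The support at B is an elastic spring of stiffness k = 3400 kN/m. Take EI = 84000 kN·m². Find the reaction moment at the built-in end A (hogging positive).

Take the reaction at B as the redundant and release it; the primary structure is a cantilever fixed at A.
Deflection at B on the released cantilever, summing each load's contribution:
  UDL 40.5: wL⁴/(8EI) = 26427/EI
  point load 99.4 at a = 4.25: Pa²(3L − a)/(6EI) = 6359/EI
  δ_0 = 32785/EI
Tip deflection under a unit load at B: L³/(3EI) = 204.7/EI.
With EI = 84000 kN·m²: δ_0 = 0.3903 m and δ_{BB} = 0.002437 m/kN.
Compatibility — the spring shortens by R_B/k under the reaction it provides: δ_0 − R_B·δ_{BB} = R_B/k. With 1/k = 0.000294 m/kN, R_B = δ_0 / (δ_{BB} + 1/k) = 0.3903 / (0.002437 + 0.000294) = 142.9 kN.
Moment equilibrium about A: M_A = Σ(load moments about A) − R_B·L = 1886 − 142.9×8.5 = 670.8 kN·m.

M_A = 670.8 kN·m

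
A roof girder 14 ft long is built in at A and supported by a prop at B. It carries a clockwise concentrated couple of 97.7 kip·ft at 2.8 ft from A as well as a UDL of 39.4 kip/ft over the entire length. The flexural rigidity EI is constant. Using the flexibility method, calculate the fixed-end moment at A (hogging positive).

Take the reaction at B as the redundant and release it; the primary structure is a cantilever fixed at A.
Deflection at B on the released cantilever, summing each load's contribution:
  clockwise couple 97.7 at a = 2.8: M₀a(2L − a)/(2EI) = 3447/EI
  UDL 39.4: wL⁴/(8EI) = 189199/EI
  δ_0 = 192646/EI
Tip deflection under a unit load at B: L³/(3EI) = 914.7/EI.
The prop prevents deflection at B: R_B = δ_0/δ_{BB} = 192646/914.7 = 210.6 kip.
Moment equilibrium about A: M_A = Σ(load moments about A) − R_B·L = 3959 − 210.6×14 = 1010 kip·ft.

M_A = 1010 kip·ft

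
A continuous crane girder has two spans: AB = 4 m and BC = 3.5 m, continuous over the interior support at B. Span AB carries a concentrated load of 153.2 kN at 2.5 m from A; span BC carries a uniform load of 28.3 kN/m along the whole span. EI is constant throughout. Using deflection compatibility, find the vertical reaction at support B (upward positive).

R_B = 189.5 kN

Release continuity at B by inserting a hinge; the redundant is the internal moment M_B. The primary structure is two simply-supported spans AB and BC.
End slopes at the hinge B, treating each span as simply supported:
  span AB: point load 153.2 at a = 2.5: Pab(L + a)/(6LEI) = 155.6/EI
  span BC: UDL 28.3: wL³/(24EI) = 50.56/EI
  relative rotation θ_0 = (155.6 + 50.56)/EI = 206.2/EI
A unit hogging moment at B produces rotation L₁/(3EI) + L₂/(3EI) = 2.5/EI.
Slope continuity at B: θ_0 = M_B·2.5/EI, so M_B = 206.2/2.5 = 82.46 kN·m (hogging).
Span AB, ΣM about A with M_B applied at B: R_B^{AB}·4 = 383 + 82.46, so R_B^{AB} = 116.4 kN and R_A = 153.2 − 116.4 = 36.83 kN.
Span BC, ΣM about C: R_B^{BC}·3.5 = 173.3 + 82.46, so R_B^{BC} = 73.09 kN and R_C = 99.05 − 73.09 = 25.96 kN.
R_B = 116.4 + 73.09 = 189.5 kN.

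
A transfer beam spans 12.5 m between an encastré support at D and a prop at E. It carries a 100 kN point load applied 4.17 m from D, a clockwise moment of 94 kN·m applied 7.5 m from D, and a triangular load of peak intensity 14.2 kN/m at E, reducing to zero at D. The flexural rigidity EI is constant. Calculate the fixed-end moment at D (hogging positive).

M_D = 336.5 kN·m

Take the reaction at E as the redundant and release it; the primary structure is a cantilever fixed at D.
Primary-structure tip deflection at E by superposition:
  point load 100 at a = 4.17: Pa²(3L − a)/(6EI) = 9660/EI
  clockwise couple 94 at a = 7.5: M₀a(2L − a)/(2EI) = 6169/EI
  triangular load, peak 14.2 at the free end: 11w₀L⁴/(120EI) = 31779/EI
  δ_0 = 47607/EI
Tip deflection under a unit load at E: L³/(3EI) = 651/EI.
The prop prevents deflection at E: R_E = δ_0/δ_{EE} = 47607/651 = 73.12 kN.
Moment equilibrium about D: M_D = Σ(load moments about D) − R_E·L = 1251 − 73.12×12.5 = 336.5 kN·m.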